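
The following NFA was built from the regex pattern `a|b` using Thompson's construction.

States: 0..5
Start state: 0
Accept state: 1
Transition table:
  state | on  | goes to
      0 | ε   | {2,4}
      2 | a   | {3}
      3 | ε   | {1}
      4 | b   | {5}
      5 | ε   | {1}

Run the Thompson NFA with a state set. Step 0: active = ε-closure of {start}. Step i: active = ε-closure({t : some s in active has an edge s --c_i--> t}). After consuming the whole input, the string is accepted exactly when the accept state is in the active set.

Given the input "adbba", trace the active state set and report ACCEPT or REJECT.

S₀ = ε-closure({0}) = {0,2,4}
'a' @ 1: {1,3}  ✓accept
'd' @ 2: {}  — state set empty
rest 'bba' ignored (set empty)
final: {}; accept 1 not in set

Answer: REJECT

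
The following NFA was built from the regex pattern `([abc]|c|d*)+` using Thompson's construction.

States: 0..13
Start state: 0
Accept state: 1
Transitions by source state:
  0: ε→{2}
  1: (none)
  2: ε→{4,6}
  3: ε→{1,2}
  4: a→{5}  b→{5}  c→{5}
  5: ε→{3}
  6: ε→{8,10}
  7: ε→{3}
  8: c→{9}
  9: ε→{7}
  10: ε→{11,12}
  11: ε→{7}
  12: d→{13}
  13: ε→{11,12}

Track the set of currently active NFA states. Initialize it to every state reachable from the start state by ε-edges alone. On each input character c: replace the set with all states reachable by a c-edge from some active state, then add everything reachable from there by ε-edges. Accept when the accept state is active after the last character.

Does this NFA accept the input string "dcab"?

S₀ = ε-closure({0}) = {0,1,2,3,4,6,7,8,10,11,12}
'd' @ 1: {1,2,3,4,6,7,8,10,11,12,13}  ✓accept
'c' @ 2: {1,2,3,4,5,6,7,8,9,10,11,12}  ✓accept
'a' @ 3: {1,2,3,4,5,6,7,8,10,11,12}  ✓accept
'b' @ 4: {1,2,3,4,5,6,7,8,10,11,12}  ✓accept
final: {1,2,3,4,5,6,7,8,10,11,12}; accept 1 in set

Answer: ACCEPT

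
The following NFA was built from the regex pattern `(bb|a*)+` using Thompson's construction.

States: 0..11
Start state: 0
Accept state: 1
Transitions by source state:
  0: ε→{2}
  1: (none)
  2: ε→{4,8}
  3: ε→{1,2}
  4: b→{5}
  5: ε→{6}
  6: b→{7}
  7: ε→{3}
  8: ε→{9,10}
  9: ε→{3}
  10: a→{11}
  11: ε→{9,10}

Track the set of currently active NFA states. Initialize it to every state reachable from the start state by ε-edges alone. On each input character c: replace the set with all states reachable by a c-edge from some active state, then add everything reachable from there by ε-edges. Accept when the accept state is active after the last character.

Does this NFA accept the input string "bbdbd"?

Answer: REJECT

Trace:
start: ε-closure({0}) = {0,1,2,3,4,8,9,10}
'b' @ 1: {5,6}
'b' @ 2: {1,2,3,4,7,8,9,10}  ✓accept
'd' @ 3: {}  — no active states
rest 'bd' ignored (set empty)
after full input: {}  (accept=1 not in)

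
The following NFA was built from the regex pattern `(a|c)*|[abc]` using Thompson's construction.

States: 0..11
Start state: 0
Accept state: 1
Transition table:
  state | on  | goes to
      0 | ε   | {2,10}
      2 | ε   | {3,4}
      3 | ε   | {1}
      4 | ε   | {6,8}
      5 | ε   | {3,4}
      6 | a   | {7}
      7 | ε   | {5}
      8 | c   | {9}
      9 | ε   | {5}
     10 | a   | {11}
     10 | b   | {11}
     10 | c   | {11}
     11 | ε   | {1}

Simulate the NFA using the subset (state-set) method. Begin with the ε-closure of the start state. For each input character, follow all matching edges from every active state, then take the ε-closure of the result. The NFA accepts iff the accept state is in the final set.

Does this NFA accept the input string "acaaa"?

S₀ = ε-closure({0}) = {0,1,2,3,4,6,8,10}
'a' @ 1: {1,3,4,5,6,7,8,11}  (accept∈set)
'c' @ 2: {1,3,4,5,6,8,9}  (accept∈set)
'a' @ 3: {1,3,4,5,6,7,8}  (accept∈set)
'a' @ 4: {1,3,4,5,6,7,8}  (accept∈set)
'a' @ 5: {1,3,4,5,6,7,8}  (accept∈set)
after full input: {1,3,4,5,6,7,8}  (accept=1 in)

Answer: ACCEPT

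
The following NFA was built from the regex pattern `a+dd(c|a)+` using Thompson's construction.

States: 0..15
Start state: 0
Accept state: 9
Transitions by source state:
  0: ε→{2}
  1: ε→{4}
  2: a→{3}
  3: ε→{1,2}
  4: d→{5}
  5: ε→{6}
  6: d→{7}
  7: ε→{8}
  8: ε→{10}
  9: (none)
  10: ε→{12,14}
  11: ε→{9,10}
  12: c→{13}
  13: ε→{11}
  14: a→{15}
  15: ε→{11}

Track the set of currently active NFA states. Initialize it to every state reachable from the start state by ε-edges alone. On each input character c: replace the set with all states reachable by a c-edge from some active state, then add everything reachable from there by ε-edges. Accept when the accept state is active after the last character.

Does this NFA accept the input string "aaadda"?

Answer: ACCEPT

Trace:
S₀ = ε-closure({0}) = {0,2}
'a' @ 1: {1,2,3,4}
'a' @ 2: {1,2,3,4}
'a' @ 3: {1,2,3,4}
'd' @ 4: {5,6}
'd' @ 5: {7,8,10,12,14}
'a' @ 6: {9,10,11,12,14,15}  ✓accept
after full input: {9,10,11,12,14,15}  (accept=9 in)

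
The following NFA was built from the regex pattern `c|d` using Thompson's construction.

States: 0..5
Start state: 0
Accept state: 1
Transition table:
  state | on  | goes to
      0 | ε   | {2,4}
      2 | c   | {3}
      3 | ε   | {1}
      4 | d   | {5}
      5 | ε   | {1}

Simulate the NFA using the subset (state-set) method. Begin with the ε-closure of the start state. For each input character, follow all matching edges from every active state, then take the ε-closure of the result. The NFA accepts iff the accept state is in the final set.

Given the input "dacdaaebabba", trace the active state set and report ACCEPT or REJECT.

Answer: REJECT

Derivation:
initial (ε-close {0}): {0,2,4}
'd' @ 1: {1,5}  (accept∈set)
'a' @ 2: {}  — state set empty
rest 'cdaaebabba' ignored (set empty)
after full input: {}  (accept=1 not in)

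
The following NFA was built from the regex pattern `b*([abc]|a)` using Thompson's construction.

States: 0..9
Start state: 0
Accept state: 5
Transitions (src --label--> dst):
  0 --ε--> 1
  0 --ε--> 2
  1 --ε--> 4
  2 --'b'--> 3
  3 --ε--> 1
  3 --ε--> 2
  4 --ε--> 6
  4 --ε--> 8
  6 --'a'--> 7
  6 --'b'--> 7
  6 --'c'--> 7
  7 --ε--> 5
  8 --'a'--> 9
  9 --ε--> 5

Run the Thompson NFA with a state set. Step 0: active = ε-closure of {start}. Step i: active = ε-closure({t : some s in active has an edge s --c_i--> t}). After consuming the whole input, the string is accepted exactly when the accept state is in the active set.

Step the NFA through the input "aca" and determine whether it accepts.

Answer: REJECT

Trace:
S₀ = ε-closure({0}) = {0,1,2,4,6,8}
'a' @ 1: {5,7,9}  ✓accept
'c' @ 2: {}  — dead — no transitions
rest 'a' ignored (set empty)
after full input: {}  (accept=5 not in)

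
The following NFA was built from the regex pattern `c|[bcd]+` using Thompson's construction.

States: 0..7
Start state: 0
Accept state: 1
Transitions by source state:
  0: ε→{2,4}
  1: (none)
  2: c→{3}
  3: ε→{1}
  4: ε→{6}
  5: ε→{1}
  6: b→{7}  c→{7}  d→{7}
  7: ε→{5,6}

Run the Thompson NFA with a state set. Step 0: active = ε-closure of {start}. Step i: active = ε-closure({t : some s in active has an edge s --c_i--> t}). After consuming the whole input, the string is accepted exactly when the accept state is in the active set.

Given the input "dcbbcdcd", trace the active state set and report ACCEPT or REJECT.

start: ε-closure({0}) = {0,2,4,6}
'd' @ 1: {1,5,6,7}  [accepting]
'c' @ 2: {1,5,6,7}  [accepting]
'b' @ 3: {1,5,6,7}  [accepting]
'b' @ 4: {1,5,6,7}  [accepting]
'c' @ 5: {1,5,6,7}  [accepting]
'd' @ 6: {1,5,6,7}  [accepting]
'c' @ 7: {1,5,6,7}  [accepting]
'd' @ 8: {1,5,6,7}  [accepting]
end set {1,5,6,7} — state 1 in

Answer: ACCEPT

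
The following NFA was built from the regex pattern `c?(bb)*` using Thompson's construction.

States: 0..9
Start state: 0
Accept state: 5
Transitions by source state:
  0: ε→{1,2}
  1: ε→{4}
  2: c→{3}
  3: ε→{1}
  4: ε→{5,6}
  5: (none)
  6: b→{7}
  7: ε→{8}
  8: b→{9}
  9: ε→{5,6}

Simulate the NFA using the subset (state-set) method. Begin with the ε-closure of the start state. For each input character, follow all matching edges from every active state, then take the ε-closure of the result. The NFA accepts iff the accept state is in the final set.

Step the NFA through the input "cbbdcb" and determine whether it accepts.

Answer: REJECT

Trace:
initial (ε-close {0}): {0,1,2,4,5,6}
'c' @ 1: {1,3,4,5,6}  ✓accept
'b' @ 2: {7,8}
'b' @ 3: {5,6,9}  ✓accept
'd' @ 4: {}  — no active states
rest 'cb' ignored (set empty)
end set {} — state 5 not in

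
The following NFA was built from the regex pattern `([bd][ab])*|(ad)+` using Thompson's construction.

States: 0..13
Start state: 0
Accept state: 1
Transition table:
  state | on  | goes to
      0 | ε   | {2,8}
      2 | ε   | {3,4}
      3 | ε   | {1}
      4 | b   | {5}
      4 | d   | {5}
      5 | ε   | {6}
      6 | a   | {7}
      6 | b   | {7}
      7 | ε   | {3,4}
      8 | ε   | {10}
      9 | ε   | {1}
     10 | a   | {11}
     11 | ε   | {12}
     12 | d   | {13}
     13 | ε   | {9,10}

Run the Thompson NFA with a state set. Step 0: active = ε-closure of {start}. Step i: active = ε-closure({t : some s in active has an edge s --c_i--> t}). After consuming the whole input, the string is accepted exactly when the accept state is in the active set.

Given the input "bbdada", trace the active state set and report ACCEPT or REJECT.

Answer: ACCEPT

Derivation:
initial (ε-close {0}): {0,1,2,3,4,8,10}
'b' @ 1: {5,6}
'b' @ 2: {1,3,4,7}  [accepting]
'd' @ 3: {5,6}
'a' @ 4: {1,3,4,7}  [accepting]
'd' @ 5: {5,6}
'a' @ 6: {1,3,4,7}  [accepting]
after full input: {1,3,4,7}  (accept=1 in)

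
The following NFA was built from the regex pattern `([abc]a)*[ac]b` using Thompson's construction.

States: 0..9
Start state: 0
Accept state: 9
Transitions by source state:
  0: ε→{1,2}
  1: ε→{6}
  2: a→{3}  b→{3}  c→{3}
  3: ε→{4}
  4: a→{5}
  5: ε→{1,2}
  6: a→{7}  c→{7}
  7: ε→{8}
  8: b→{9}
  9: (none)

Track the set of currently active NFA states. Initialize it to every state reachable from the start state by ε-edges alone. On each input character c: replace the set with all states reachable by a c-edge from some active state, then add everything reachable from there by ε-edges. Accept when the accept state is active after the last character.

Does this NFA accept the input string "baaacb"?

Answer: ACCEPT

Derivation:
initial (ε-close {0}): {0,1,2,6}
'b' @ 1: {3,4}
'a' @ 2: {1,2,5,6}
'a' @ 3: {3,4,7,8}
'a' @ 4: {1,2,5,6}
'c' @ 5: {3,4,7,8}
'b' @ 6: {9}  ✓accept
end set {9} — state 9 in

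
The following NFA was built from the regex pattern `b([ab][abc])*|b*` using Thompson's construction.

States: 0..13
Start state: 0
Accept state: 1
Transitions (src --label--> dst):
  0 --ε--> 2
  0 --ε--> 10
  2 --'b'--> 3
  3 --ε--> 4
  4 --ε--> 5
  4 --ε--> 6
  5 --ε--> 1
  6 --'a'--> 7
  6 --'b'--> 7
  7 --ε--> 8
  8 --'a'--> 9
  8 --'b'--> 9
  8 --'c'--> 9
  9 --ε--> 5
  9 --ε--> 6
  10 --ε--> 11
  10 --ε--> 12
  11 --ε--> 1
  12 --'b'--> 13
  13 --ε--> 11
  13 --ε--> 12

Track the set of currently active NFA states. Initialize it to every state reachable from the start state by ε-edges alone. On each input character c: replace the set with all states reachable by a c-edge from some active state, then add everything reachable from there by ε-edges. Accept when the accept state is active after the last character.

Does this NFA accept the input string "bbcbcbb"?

S₀ = ε-closure({0}) = {0,1,2,10,11,12}
'b' @ 1: {1,3,4,5,6,11,12,13}  ✓accept
'b' @ 2: {1,7,8,11,12,13}  ✓accept
'c' @ 3: {1,5,6,9}  ✓accept
'b' @ 4: {7,8}
'c' @ 5: {1,5,6,9}  ✓accept
'b' @ 6: {7,8}
'b' @ 7: {1,5,6,9}  ✓accept
final: {1,5,6,9}; accept 1 in set

Answer: ACCEPT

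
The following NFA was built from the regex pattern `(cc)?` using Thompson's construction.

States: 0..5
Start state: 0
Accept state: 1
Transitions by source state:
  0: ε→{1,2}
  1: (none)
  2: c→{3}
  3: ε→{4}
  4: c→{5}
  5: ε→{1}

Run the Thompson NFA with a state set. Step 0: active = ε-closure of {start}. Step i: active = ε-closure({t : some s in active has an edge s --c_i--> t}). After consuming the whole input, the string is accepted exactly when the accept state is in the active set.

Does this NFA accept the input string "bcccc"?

S₀ = ε-closure({0}) = {0,1,2}
'b' @ 1: {}  — state set empty
rest 'cccc' ignored (set empty)
end set {} — state 1 not in

Answer: REJECT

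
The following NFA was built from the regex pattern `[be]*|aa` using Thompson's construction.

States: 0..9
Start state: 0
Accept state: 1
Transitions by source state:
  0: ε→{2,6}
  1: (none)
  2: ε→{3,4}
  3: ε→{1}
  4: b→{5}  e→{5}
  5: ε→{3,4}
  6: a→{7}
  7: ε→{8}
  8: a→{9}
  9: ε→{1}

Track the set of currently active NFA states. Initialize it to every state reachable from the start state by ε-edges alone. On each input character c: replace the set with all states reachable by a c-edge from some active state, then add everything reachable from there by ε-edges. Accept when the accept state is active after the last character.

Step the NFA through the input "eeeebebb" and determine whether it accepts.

start: ε-closure({0}) = {0,1,2,3,4,6}
'e' @ 1: {1,3,4,5}  ✓accept
'e' @ 2: {1,3,4,5}  ✓accept
'e' @ 3: {1,3,4,5}  ✓accept
'e' @ 4: {1,3,4,5}  ✓accept
'b' @ 5: {1,3,4,5}  ✓accept
'e' @ 6: {1,3,4,5}  ✓accept
'b' @ 7: {1,3,4,5}  ✓accept
'b' @ 8: {1,3,4,5}  ✓accept
after full input: {1,3,4,5}  (accept=1 in)

Answer: ACCEPT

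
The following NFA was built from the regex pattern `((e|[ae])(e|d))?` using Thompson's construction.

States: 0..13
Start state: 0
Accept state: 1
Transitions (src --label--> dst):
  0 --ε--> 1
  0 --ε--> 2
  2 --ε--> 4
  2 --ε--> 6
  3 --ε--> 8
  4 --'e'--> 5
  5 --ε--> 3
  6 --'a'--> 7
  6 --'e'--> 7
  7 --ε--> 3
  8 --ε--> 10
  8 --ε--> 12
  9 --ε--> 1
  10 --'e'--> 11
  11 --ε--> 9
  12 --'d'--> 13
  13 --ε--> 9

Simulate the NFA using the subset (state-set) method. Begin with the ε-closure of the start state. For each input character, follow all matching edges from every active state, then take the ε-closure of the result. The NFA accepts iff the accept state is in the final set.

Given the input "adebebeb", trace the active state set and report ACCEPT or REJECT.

start: ε-closure({0}) = {0,1,2,4,6}
'a' @ 1: {3,7,8,10,12}
'd' @ 2: {1,9,13}  ✓accept
'e' @ 3: {}  — no active states
rest 'bebeb' ignored (set empty)
final: {}; accept 1 not in set

Answer: REJECT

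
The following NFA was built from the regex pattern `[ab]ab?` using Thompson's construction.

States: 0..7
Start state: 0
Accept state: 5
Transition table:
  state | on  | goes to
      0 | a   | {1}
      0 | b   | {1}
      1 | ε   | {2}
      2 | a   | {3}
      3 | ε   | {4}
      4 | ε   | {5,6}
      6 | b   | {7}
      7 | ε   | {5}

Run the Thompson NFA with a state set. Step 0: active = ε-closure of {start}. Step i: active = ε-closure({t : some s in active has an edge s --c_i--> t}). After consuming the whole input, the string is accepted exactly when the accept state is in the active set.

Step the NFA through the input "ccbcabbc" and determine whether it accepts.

initial (ε-close {0}): {0}
'c' @ 1: {}  — no active states
rest 'cbcabbc' ignored (set empty)
after full input: {}  (accept=5 not in)

Answer: REJECT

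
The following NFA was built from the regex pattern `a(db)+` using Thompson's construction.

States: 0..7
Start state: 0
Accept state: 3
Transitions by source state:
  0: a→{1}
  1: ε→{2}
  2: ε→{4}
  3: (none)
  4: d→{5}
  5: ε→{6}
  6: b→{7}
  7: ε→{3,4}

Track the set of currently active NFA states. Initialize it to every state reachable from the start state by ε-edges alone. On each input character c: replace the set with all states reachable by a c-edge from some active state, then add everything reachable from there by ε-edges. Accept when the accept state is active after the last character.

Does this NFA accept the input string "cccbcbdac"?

Answer: REJECT

Trace:
initial (ε-close {0}): {0}
'c' @ 1: {}  — state set empty
rest 'ccbcbdac' ignored (set empty)
final: {}; accept 3 not in set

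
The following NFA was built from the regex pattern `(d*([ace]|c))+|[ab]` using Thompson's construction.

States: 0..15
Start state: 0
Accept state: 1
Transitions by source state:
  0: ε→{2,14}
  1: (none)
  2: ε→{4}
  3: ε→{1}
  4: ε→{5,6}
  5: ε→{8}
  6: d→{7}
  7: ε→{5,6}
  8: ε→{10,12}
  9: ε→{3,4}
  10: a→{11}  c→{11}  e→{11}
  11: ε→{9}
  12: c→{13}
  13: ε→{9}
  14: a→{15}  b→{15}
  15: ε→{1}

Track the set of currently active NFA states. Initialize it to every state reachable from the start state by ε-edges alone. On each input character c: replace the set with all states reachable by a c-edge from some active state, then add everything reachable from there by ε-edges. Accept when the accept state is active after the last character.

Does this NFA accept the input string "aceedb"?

Answer: REJECT

Steps:
S₀ = ε-closure({0}) = {0,2,4,5,6,8,10,12,14}
'a' @ 1: {1,3,4,5,6,8,9,10,11,12,15}  ✓accept
'c' @ 2: {1,3,4,5,6,8,9,10,11,12,13}  ✓accept
'e' @ 3: {1,3,4,5,6,8,9,10,11,12}  ✓accept
'e' @ 4: {1,3,4,5,6,8,9,10,11,12}  ✓accept
'd' @ 5: {5,6,7,8,10,12}
'b' @ 6: {}  — no active states
final: {}; accept 1 not in set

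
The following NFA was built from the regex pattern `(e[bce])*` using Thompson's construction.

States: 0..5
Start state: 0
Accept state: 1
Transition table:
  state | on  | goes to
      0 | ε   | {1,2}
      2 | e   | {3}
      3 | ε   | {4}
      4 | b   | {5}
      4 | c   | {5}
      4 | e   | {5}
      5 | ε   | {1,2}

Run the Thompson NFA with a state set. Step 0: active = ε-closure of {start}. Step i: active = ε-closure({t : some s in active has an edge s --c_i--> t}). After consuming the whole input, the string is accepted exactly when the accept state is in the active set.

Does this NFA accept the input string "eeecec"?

start: ε-closure({0}) = {0,1,2}
'e' @ 1: {3,4}
'e' @ 2: {1,2,5}  [accepting]
'e' @ 3: {3,4}
'c' @ 4: {1,2,5}  [accepting]
'e' @ 5: {3,4}
'c' @ 6: {1,2,5}  [accepting]
end set {1,2,5} — state 1 in

Answer: ACCEPT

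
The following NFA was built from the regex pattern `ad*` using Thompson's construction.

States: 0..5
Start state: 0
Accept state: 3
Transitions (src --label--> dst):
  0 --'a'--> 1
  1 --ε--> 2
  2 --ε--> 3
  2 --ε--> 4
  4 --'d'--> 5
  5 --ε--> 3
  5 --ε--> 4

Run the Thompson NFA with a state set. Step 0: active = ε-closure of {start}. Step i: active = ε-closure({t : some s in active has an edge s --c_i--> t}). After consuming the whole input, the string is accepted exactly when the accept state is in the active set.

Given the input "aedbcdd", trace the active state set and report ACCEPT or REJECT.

Answer: REJECT

Steps:
start: ε-closure({0}) = {0}
'a' @ 1: {1,2,3,4}  (accept∈set)
'e' @ 2: {}  — dead — no transitions
rest 'dbcdd' ignored (set empty)
end set {} — state 3 not in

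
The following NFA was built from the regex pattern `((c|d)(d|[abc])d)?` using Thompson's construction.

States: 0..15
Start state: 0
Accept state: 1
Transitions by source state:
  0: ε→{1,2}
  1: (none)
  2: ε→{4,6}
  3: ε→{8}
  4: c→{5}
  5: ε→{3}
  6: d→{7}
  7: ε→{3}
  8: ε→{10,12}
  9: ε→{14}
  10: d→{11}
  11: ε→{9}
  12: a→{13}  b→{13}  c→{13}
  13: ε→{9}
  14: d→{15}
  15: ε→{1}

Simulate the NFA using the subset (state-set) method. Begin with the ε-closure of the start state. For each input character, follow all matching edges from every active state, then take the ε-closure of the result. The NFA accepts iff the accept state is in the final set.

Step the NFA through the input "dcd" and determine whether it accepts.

initial (ε-close {0}): {0,1,2,4,6}
'd' @ 1: {3,7,8,10,12}
'c' @ 2: {9,13,14}
'd' @ 3: {1,15}  (accept∈set)
end set {1,15} — state 1 in

Answer: ACCEPT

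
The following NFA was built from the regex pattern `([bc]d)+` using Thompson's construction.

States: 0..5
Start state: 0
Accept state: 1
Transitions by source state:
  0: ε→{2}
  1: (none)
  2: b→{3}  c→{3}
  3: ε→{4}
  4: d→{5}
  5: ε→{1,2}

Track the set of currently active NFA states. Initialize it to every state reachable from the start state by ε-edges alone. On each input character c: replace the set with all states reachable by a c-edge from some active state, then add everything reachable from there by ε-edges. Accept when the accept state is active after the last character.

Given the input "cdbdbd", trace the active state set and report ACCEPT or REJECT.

Answer: ACCEPT

Steps:
initial (ε-close {0}): {0,2}
'c' @ 1: {3,4}
'd' @ 2: {1,2,5}  [accepting]
'b' @ 3: {3,4}
'd' @ 4: {1,2,5}  [accepting]
'b' @ 5: {3,4}
'd' @ 6: {1,2,5}  [accepting]
final: {1,2,5}; accept 1 in set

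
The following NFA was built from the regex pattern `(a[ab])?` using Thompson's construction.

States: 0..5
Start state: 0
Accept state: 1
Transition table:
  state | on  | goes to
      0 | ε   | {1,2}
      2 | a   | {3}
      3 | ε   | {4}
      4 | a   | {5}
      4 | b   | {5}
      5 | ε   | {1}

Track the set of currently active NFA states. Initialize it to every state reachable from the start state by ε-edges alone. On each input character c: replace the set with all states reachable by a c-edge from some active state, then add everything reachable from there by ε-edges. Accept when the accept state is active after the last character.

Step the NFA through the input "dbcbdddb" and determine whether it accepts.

Answer: REJECT

Derivation:
initial (ε-close {0}): {0,1,2}
'd' @ 1: {}  — state set empty
rest 'bcbdddb' ignored (set empty)
after full input: {}  (accept=1 not in)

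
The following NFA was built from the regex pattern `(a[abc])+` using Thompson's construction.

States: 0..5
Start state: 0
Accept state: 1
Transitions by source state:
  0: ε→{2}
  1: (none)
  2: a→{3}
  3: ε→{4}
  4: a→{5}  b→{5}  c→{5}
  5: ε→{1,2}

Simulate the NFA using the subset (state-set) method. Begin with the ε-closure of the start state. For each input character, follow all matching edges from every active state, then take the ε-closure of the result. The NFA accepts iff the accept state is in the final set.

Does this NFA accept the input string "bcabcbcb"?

start: ε-closure({0}) = {0,2}
'b' @ 1: {}  — no active states
rest 'cabcbcb' ignored (set empty)
after full input: {}  (accept=1 not in)

Answer: REJECT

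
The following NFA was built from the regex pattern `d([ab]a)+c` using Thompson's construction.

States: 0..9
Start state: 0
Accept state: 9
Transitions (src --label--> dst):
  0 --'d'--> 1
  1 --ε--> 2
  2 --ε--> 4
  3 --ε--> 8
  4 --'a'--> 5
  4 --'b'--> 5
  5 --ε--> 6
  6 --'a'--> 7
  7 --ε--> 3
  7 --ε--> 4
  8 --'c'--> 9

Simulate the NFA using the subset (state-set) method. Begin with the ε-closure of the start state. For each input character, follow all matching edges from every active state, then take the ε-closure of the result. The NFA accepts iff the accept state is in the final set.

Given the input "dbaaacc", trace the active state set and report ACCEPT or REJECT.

S₀ = ε-closure({0}) = {0}
'd' @ 1: {1,2,4}
'b' @ 2: {5,6}
'a' @ 3: {3,4,7,8}
'a' @ 4: {5,6}
'a' @ 5: {3,4,7,8}
'c' @ 6: {9}  (accept∈set)
'c' @ 7: {}  — dead — no transitions
end set {} — state 9 not in

Answer: REJECT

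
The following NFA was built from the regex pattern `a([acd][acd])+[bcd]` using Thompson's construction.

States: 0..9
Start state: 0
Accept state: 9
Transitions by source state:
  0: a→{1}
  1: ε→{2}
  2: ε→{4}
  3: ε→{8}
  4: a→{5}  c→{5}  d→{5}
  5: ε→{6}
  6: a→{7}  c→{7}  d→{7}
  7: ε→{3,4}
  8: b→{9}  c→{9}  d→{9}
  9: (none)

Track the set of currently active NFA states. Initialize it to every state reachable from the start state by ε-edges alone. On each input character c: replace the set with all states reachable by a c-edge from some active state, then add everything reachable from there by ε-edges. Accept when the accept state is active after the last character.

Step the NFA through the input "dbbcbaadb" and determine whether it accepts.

Answer: REJECT

Derivation:
start: ε-closure({0}) = {0}
'd' @ 1: {}  — no active states
rest 'bbcbaadb' ignored (set empty)
after full input: {}  (accept=9 not in)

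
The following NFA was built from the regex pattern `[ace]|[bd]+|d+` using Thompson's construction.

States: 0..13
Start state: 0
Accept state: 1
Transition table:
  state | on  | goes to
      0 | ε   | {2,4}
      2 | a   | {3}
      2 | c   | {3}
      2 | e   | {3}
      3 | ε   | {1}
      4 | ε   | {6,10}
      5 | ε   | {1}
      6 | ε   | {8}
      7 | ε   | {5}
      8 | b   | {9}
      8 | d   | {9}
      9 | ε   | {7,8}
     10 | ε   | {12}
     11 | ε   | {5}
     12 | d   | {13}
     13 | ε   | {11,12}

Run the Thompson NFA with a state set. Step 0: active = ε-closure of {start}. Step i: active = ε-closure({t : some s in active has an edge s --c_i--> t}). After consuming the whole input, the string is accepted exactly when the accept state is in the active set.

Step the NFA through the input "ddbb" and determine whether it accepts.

S₀ = ε-closure({0}) = {0,2,4,6,8,10,12}
'd' @ 1: {1,5,7,8,9,11,12,13}  [accepting]
'd' @ 2: {1,5,7,8,9,11,12,13}  [accepting]
'b' @ 3: {1,5,7,8,9}  [accepting]
'b' @ 4: {1,5,7,8,9}  [accepting]
end set {1,5,7,8,9} — state 1 in

Answer: ACCEPT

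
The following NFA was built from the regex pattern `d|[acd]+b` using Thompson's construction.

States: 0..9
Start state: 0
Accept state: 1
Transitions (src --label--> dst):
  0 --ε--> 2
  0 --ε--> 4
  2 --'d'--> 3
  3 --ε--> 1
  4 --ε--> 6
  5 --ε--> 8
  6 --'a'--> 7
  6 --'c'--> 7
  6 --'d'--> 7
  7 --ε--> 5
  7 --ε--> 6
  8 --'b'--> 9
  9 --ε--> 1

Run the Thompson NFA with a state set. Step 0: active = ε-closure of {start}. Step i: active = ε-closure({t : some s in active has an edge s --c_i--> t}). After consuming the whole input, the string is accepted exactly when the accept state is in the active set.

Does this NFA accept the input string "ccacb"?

initial (ε-close {0}): {0,2,4,6}
'c' @ 1: {5,6,7,8}
'c' @ 2: {5,6,7,8}
'a' @ 3: {5,6,7,8}
'c' @ 4: {5,6,7,8}
'b' @ 5: {1,9}  ✓accept
final: {1,9}; accept 1 in set

Answer: ACCEPT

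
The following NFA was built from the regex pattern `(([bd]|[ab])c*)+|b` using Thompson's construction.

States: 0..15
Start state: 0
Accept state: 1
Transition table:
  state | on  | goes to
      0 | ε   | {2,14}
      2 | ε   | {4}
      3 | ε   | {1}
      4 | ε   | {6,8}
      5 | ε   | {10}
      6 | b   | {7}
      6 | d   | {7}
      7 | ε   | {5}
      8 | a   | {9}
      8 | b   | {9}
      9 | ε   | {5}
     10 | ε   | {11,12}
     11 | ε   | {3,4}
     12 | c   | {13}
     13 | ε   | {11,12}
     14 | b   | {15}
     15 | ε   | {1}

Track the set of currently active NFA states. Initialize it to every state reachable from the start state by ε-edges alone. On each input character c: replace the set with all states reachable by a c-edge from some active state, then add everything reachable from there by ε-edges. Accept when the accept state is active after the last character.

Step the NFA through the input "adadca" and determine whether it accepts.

Answer: ACCEPT

Steps:
S₀ = ε-closure({0}) = {0,2,4,6,8,14}
'a' @ 1: {1,3,4,5,6,8,9,10,11,12}  ✓accept
'd' @ 2: {1,3,4,5,6,7,8,10,11,12}  ✓accept
'a' @ 3: {1,3,4,5,6,8,9,10,11,12}  ✓accept
'd' @ 4: {1,3,4,5,6,7,8,10,11,12}  ✓accept
'c' @ 5: {1,3,4,6,8,11,12,13}  ✓accept
'a' @ 6: {1,3,4,5,6,8,9,10,11,12}  ✓accept
after full input: {1,3,4,5,6,8,9,10,11,12}  (accept=1 in)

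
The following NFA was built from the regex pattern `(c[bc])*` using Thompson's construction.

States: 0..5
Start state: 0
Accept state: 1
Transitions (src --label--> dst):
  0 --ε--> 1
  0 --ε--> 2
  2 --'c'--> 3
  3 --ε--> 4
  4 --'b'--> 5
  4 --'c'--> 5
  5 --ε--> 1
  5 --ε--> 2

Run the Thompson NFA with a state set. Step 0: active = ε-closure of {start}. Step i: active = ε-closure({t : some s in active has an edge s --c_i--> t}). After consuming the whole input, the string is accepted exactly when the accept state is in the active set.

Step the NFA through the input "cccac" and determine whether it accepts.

Answer: REJECT

Trace:
S₀ = ε-closure({0}) = {0,1,2}
'c' @ 1: {3,4}
'c' @ 2: {1,2,5}  ✓accept
'c' @ 3: {3,4}
'a' @ 4: {}  — state set empty
rest 'c' ignored (set empty)
final: {}; accept 1 not in set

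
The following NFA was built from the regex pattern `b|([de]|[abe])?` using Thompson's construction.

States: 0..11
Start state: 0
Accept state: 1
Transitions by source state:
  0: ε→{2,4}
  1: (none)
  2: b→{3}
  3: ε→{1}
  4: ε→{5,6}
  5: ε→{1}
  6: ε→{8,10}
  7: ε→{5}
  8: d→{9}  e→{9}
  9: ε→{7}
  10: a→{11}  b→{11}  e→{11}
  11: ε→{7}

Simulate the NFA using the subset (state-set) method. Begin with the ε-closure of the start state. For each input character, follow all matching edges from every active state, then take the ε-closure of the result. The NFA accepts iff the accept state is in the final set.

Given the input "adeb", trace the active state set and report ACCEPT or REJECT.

initial (ε-close {0}): {0,1,2,4,5,6,8,10}
'a' @ 1: {1,5,7,11}  (accept∈set)
'd' @ 2: {}  — dead — no transitions
rest 'eb' ignored (set empty)
end set {} — state 1 not in

Answer: REJECT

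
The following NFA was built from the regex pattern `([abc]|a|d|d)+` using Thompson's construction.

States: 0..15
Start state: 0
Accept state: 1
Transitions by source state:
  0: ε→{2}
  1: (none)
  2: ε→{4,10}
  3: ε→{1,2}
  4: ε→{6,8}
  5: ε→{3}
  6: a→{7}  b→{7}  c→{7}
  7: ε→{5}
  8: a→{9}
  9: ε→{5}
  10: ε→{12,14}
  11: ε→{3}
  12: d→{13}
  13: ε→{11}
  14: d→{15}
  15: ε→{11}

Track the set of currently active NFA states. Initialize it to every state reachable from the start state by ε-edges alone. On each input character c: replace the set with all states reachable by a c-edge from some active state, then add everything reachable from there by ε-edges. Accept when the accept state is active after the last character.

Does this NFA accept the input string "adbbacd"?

initial (ε-close {0}): {0,2,4,6,8,10,12,14}
'a' @ 1: {1,2,3,4,5,6,7,8,9,10,12,14}  ✓accept
'd' @ 2: {1,2,3,4,6,8,10,11,12,13,14,15}  ✓accept
'b' @ 3: {1,2,3,4,5,6,7,8,10,12,14}  ✓accept
'b' @ 4: {1,2,3,4,5,6,7,8,10,12,14}  ✓accept
'a' @ 5: {1,2,3,4,5,6,7,8,9,10,12,14}  ✓accept
'c' @ 6: {1,2,3,4,5,6,7,8,10,12,14}  ✓accept
'd' @ 7: {1,2,3,4,6,8,10,11,12,13,14,15}  ✓accept
end set {1,2,3,4,6,8,10,11,12,13,14,15} — state 1 in

Answer: ACCEPT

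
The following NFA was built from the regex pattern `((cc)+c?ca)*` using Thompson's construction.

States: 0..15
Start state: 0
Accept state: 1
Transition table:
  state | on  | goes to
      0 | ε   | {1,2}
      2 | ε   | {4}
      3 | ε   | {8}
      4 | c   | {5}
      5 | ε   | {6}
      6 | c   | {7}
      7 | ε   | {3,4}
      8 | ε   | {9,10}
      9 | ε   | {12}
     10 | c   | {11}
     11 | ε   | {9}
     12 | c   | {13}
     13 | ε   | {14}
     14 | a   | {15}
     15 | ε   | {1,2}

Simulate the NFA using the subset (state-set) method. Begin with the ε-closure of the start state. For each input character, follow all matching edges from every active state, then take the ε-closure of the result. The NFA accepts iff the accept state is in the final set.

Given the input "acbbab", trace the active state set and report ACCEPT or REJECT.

start: ε-closure({0}) = {0,1,2,4}
'a' @ 1: {}  — dead — no transitions
rest 'cbbab' ignored (set empty)
end set {} — state 1 not in

Answer: REJECT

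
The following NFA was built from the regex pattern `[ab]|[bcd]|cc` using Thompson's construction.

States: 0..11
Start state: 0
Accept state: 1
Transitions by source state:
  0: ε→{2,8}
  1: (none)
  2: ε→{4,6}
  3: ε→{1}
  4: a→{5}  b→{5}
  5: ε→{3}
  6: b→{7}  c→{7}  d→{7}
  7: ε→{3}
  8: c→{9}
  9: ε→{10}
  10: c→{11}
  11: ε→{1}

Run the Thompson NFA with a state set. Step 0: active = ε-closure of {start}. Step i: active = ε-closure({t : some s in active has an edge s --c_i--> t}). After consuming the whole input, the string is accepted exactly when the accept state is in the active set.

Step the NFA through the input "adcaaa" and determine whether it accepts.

Answer: REJECT

Trace:
start: ε-closure({0}) = {0,2,4,6,8}
'a' @ 1: {1,3,5}  (accept∈set)
'd' @ 2: {}  — dead — no transitions
rest 'caaa' ignored (set empty)
final: {}; accept 1 not in set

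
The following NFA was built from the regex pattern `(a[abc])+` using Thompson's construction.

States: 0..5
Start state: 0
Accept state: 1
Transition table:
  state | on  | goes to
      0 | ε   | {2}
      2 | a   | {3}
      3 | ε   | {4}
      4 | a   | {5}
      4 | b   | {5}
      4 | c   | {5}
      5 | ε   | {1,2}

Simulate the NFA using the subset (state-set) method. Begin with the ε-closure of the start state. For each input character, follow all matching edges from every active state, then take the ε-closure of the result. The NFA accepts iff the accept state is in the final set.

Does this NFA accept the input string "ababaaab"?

start: ε-closure({0}) = {0,2}
'a' @ 1: {3,4}
'b' @ 2: {1,2,5}  ✓accept
'a' @ 3: {3,4}
'b' @ 4: {1,2,5}  ✓accept
'a' @ 5: {3,4}
'a' @ 6: {1,2,5}  ✓accept
'a' @ 7: {3,4}
'b' @ 8: {1,2,5}  ✓accept
end set {1,2,5} — state 1 in

Answer: ACCEPT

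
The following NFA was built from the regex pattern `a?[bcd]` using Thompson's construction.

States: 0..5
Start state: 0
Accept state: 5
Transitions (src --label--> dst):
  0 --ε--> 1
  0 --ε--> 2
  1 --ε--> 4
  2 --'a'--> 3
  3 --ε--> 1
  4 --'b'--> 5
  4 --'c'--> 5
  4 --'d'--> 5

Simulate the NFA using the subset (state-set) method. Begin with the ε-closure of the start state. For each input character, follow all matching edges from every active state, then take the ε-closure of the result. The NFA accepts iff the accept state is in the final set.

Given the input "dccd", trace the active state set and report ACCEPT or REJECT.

initial (ε-close {0}): {0,1,2,4}
'd' @ 1: {5}  [accepting]
'c' @ 2: {}  — no active states
rest 'cd' ignored (set empty)
end set {} — state 5 not in

Answer: REJECT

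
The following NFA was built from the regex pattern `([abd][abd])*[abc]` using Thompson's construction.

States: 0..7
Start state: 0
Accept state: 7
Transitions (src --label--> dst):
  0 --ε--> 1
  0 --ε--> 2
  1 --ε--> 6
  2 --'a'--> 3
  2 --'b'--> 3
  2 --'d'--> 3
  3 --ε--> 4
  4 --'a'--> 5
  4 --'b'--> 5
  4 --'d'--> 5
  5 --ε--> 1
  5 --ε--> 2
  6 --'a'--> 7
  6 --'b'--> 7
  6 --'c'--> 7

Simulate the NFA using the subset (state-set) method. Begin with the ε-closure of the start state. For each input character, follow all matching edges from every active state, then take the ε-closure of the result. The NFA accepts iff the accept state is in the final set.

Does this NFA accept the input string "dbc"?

Answer: ACCEPT

Derivation:
start: ε-closure({0}) = {0,1,2,6}
'd' @ 1: {3,4}
'b' @ 2: {1,2,5,6}
'c' @ 3: {7}  (accept∈set)
end set {7} — state 7 in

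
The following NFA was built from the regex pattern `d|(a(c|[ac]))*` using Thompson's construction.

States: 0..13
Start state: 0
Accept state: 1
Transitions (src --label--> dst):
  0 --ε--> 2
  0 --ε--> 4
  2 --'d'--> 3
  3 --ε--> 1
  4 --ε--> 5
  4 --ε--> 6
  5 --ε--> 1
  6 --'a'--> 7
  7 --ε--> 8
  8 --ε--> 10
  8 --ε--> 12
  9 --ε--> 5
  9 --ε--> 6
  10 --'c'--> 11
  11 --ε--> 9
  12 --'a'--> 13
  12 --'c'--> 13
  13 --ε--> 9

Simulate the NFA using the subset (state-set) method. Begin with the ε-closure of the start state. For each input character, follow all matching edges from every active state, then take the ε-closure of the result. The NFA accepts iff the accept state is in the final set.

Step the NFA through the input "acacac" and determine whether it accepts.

Answer: ACCEPT

Trace:
start: ε-closure({0}) = {0,1,2,4,5,6}
'a' @ 1: {7,8,10,12}
'c' @ 2: {1,5,6,9,11,13}  [accepting]
'a' @ 3: {7,8,10,12}
'c' @ 4: {1,5,6,9,11,13}  [accepting]
'a' @ 5: {7,8,10,12}
'c' @ 6: {1,5,6,9,11,13}  [accepting]
after full input: {1,5,6,9,11,13}  (accept=1 in)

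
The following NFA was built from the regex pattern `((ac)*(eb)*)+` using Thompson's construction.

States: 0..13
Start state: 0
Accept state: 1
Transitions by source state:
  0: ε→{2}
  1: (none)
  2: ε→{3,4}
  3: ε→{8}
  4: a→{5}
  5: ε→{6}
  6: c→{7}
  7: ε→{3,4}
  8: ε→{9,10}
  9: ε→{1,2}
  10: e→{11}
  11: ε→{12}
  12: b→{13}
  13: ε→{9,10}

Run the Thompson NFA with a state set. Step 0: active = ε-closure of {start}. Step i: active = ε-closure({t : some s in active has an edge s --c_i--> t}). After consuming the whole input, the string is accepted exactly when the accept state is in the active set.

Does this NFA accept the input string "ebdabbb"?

initial (ε-close {0}): {0,1,2,3,4,8,9,10}
'e' @ 1: {11,12}
'b' @ 2: {1,2,3,4,8,9,10,13}  ✓accept
'd' @ 3: {}  — dead — no transitions
rest 'abbb' ignored (set empty)
end set {} — state 1 not in

Answer: REJECT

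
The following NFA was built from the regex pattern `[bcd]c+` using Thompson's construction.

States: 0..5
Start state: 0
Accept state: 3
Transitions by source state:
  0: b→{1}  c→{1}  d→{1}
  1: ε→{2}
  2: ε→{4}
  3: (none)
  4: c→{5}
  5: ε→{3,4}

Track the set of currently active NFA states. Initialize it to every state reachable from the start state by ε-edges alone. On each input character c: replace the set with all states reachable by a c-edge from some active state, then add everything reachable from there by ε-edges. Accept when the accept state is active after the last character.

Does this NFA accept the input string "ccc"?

S₀ = ε-closure({0}) = {0}
'c' @ 1: {1,2,4}
'c' @ 2: {3,4,5}  [accepting]
'c' @ 3: {3,4,5}  [accepting]
after full input: {3,4,5}  (accept=3 in)

Answer: ACCEPT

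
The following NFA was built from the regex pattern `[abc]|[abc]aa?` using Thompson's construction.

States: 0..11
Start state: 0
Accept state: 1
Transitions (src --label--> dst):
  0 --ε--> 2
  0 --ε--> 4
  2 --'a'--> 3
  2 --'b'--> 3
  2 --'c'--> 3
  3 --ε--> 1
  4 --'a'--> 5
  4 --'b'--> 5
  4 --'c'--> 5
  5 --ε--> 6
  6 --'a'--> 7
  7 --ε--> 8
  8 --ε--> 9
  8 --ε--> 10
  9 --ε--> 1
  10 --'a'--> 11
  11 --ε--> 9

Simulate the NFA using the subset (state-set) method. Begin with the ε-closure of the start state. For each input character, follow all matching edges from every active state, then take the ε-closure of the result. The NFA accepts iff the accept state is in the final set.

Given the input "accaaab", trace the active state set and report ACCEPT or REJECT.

Answer: REJECT

Trace:
S₀ = ε-closure({0}) = {0,2,4}
'a' @ 1: {1,3,5,6}  [accepting]
'c' @ 2: {}  — no active states
rest 'caaab' ignored (set empty)
after full input: {}  (accept=1 not in)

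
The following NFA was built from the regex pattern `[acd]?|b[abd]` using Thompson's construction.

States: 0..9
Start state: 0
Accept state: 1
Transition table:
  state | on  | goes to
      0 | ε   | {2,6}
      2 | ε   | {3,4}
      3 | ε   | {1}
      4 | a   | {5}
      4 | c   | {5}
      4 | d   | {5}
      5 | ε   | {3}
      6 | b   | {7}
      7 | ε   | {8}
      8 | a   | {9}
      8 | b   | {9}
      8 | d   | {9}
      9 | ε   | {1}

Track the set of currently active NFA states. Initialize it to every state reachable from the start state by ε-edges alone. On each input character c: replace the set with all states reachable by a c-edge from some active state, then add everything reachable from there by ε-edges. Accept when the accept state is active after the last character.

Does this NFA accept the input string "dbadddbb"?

Answer: REJECT

Steps:
initial (ε-close {0}): {0,1,2,3,4,6}
'd' @ 1: {1,3,5}  ✓accept
'b' @ 2: {}  — state set empty
rest 'adddbb' ignored (set empty)
final: {}; accept 1 not in set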